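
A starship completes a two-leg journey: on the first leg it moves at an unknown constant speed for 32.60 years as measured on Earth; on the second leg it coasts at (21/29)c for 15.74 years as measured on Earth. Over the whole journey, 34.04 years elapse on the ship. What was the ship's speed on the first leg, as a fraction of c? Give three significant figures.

Leg 1: speed unknown; τ_1 = 32.60/γ_1.
Leg 2: γ = 1/√(1 − (21/29)²) = 29/20 = 1.450; τ_2 = 15.74/1.450 = 10.86 years.
Total proper time: τ_1 + 10.86 = 34.04, so τ_1 = 34.04 − 10.86 = 23.18 years.
γ_1 = 32.60/23.18 = 1.406; β = √(1 − 1/γ²) = √0.4942.

β = 0.703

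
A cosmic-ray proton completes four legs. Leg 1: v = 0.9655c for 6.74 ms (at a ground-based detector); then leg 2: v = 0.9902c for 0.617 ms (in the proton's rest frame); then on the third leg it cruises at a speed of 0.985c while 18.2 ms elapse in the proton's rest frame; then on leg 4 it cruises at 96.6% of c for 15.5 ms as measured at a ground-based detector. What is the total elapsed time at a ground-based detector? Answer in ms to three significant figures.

Leg 1: 6.74 ms is already measured at a ground-based detector.
Leg 2: γ = 1/√(1 − 0.9902²) = 1/√0.01950 = 7.160; Δt_2 = 7.160 × 0.617 = 4.418 ms.
Leg 3: γ = 1/√(1 − 0.985²) = 1/√0.02977 = 5.795; Δt_3 = 5.795 × 18.2 = 105.5 ms.
Leg 4: 15.5 ms is already measured at a ground-based detector.
Total: 6.740 + 4.418 + 105.5 + 15.50 ms.

Δt = 132 ms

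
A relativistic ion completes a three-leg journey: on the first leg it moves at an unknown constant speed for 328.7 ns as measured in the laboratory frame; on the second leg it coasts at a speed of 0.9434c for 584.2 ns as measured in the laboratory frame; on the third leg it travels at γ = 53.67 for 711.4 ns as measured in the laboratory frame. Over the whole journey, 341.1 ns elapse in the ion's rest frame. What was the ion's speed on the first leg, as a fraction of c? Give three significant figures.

Leg 1: speed unknown; τ_1 = 328.7/γ_1.
Leg 2: γ = 1/√(1 − 0.9434²) = 1/√0.1100 = 3.015; τ_2 = 584.2/3.015 = 193.8 ns.
Leg 3: γ = 53.67; τ_3 = 711.4/53.67 = 13.26 ns.
Total proper time: τ_1 + 193.8 + 13.26 = 341.1, so τ_1 = 341.1 − 207.0 = 134.1 ns.
γ_1 = 328.7/134.1 = 2.451; β = √(1 − 1/γ²) = √0.8336.

β = 0.913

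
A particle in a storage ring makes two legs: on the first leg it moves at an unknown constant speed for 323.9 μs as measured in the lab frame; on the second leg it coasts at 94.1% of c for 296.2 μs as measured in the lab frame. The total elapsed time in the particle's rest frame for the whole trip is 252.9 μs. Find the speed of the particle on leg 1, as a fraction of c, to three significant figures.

Leg 1: speed unknown; τ_1 = 323.9/γ_1.
Leg 2: β = 0.941; γ = 1/√(1 − 0.941²) = 1/√0.1145 = 2.955; τ_2 = 296.2/2.955 = 100.2 μs.
Total proper time: τ_1 + 100.2 = 252.9, so τ_1 = 252.9 − 100.2 = 152.7 μs.
γ_1 = 323.9/152.7 = 2.122; β = √(1 − 1/γ²) = √0.7778.

β = 0.882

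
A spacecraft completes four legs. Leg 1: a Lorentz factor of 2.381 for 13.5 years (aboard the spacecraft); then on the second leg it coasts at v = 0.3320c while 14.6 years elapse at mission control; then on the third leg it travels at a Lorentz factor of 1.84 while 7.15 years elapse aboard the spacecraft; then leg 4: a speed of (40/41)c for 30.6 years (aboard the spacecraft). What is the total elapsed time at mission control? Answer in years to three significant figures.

Leg 1: γ = 2.381; Δt_1 = 2.381 × 13.5 = 32.14 years.
Leg 2: 14.6 years is already measured at mission control.
Leg 3: γ = 1.84; Δt_3 = 1.840 × 7.15 = 13.16 years.
Leg 4: γ = 1/√(1 − (40/41)²) = 41/9 ≈ 4.556; Δt_4 = 4.556 × 30.6 = 139.4 years.
Total: 32.14 + 14.60 + 13.16 + 139.4 years.

Δt = 199 years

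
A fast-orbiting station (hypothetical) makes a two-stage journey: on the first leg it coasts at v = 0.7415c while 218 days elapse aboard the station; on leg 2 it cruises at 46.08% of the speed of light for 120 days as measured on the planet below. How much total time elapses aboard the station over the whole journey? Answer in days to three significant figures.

Leg 1: 218 days is already measured aboard the station.
Leg 2: β = 0.4608; γ = 1/√(1 − 0.4608²) = 1/√0.7877 = 1.127; τ_2 = 120/1.127 = 106.5 days.
Total: 218.0 + 106.5 days.

τ = 325 days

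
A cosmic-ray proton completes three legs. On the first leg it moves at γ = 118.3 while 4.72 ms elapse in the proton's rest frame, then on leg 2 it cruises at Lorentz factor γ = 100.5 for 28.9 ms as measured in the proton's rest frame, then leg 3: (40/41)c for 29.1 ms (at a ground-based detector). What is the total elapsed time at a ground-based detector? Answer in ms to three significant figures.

Leg 1: γ = 118.3; Δt_1 = 118.3 × 4.72 = 558.4 ms.
Leg 2: γ = 100.5; Δt_2 = 100.5 × 28.9 = 2904 ms.
Leg 3: 29.1 ms is already measured at a ground-based detector.
Total: 558.4 + 2904 + 29.10 ms.

Δt = 3490 ms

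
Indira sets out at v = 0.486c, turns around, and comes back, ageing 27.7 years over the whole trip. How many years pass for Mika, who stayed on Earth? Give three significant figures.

Δt = 31.7 years

γ = 1/√(1 − 0.486²) = 1/√0.7638 = 1.144
Earth-frame duration is the dilated interval: Δt = γτ = 1.144 × 27.7 years.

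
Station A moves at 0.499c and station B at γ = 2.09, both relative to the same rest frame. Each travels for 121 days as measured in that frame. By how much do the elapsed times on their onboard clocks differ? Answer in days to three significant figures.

A: γ = 1/√(1 − 0.499²) = 1/√0.7510 = 1.154; τ_A = 121/1.154 = 104.9 days.
B: γ = 2.09; τ_B = 121/2.090 = 57.89 days.

|τ_A − τ_B| = 47.0 days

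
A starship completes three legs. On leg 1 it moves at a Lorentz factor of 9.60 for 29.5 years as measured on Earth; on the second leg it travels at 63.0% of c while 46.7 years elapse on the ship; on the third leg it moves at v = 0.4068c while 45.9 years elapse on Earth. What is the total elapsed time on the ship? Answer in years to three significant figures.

τ = 91.7 years

Leg 1: γ = 9.60; τ_1 = 29.5/9.600 = 3.073 years.
Leg 2: 46.7 years is already measured on the ship.
Leg 3: γ = 1/√(1 − 0.4068²) = 1/√0.8345 = 1.095; τ_3 = 45.9/1.095 = 41.93 years.
Total: 3.073 + 46.70 + 41.93 years.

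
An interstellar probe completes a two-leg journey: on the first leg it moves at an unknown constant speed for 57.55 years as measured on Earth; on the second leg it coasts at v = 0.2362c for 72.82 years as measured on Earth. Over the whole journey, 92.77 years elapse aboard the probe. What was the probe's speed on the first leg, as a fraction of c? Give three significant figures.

Leg 1: speed unknown; τ_1 = 57.55/γ_1.
Leg 2: γ = 1/√(1 − 0.2362²) = 1/√0.9442 = 1.029; τ_2 = 72.82/1.029 = 70.76 years.
Total proper time: τ_1 + 70.76 = 92.77, so τ_1 = 92.77 − 70.76 = 22.01 years.
γ_1 = 57.55/22.01 = 2.615; β = √(1 − 1/γ²) = √0.8537.

β = 0.924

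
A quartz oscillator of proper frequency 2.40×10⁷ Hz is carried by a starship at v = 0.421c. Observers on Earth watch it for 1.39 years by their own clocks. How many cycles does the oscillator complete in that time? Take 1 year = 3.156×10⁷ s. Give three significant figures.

N = 9.55×10¹⁴

γ = 1/√(1 − 0.421²) = 1/√0.8228 = 1.102
During 1.39 years of lab time, the oscillator's proper time advances by τ = Δt/γ = 1.39/1.102 = 1.261 years = 3.979×10⁷ s.
N = f × τ = 2.40×10⁷ × 3.979×10⁷ = 9.550×10¹⁴.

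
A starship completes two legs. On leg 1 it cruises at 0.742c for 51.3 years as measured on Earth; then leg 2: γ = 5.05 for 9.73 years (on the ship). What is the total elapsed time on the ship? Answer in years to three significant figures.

τ = 44.1 years

Leg 1: γ = 1/√(1 − 0.742²) = 1/√0.4494 = 1.492; τ_1 = 51.3/1.492 = 34.39 years.
Leg 2: 9.73 years is already measured on the ship.
Total: 34.39 + 9.730 years.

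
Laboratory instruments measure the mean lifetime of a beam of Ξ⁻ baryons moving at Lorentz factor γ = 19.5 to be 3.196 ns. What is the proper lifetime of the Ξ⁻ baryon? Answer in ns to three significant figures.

γ = 19.5
The lab-frame lifetime is the dilated interval; the proper lifetime is τ₀ = Δt/γ = 3.196/19.50 ns.

τ₀ = 0.164 ns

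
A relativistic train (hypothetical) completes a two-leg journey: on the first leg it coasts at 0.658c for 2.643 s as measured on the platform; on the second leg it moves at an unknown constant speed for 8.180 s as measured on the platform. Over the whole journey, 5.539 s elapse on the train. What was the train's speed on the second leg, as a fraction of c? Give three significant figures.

Leg 1: γ = 1/√(1 − 0.658²) = 1/√0.5670 = 1.328; τ_1 = 2.643/1.328 = 1.990 s.
Leg 2: speed unknown; τ_2 = 8.180/γ_2.
Total proper time: 1.990 + τ_2 = 5.539, so τ_2 = 5.539 − 1.990 = 3.549 s.
γ_2 = 8.180/3.549 = 2.305; β = √(1 − 1/γ²) = √0.8118.

β = 0.901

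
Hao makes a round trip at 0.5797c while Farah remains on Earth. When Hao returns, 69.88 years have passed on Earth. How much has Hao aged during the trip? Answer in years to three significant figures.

τ = 56.9 years

γ = 1/√(1 − 0.5797²) = 1/√0.6639 = 1.227
Hao's clock measures proper time along the trip: τ = Δt/γ = 69.88/1.227 years.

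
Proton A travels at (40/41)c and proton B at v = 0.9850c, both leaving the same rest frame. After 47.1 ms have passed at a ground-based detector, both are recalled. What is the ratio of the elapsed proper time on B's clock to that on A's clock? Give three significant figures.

τ_B/τ_A = 0.786

A: γ = 1/√(1 − (40/41)²) = 41/9 ≈ 4.556. B: γ = 1/√(1 − 0.9850²) = 1/√0.02977 = 5.795.
τ_A/τ_B = γ_B/γ_A = 5.795/4.556 = 1.272, so τ_B/τ_A = 0.7861.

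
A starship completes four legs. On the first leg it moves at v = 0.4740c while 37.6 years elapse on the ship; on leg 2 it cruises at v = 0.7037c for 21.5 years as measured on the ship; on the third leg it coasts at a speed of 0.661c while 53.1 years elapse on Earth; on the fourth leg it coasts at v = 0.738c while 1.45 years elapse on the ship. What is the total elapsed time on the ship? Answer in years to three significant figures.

τ = 100 years

Leg 1: 37.6 years is already measured on the ship.
Leg 2: 21.5 years is already measured on the ship.
Leg 3: γ = 1/√(1 − 0.661²) = 1/√0.5631 = 1.333; τ_3 = 53.1/1.333 = 39.85 years.
Leg 4: 1.45 years is already measured on the ship.
Total: 37.60 + 21.50 + 39.85 + 1.450 years.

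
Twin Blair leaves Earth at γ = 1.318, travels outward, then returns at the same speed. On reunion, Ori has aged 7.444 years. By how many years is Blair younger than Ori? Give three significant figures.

γ = 1.318
Blair's elapsed proper time: τ = 7.444/1.318 = 5.648 years.
Age gap = Δt − τ = 7.444 − 5.648 years.

Δt − τ = 1.80 years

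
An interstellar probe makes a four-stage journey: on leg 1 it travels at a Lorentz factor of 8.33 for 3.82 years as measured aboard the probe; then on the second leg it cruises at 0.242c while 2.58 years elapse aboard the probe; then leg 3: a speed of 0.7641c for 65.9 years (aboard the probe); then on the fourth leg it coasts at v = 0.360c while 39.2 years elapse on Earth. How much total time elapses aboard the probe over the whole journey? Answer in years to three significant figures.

Leg 1: 3.82 years is already measured aboard the probe.
Leg 2: 2.58 years is already measured aboard the probe.
Leg 3: 65.9 years is already measured aboard the probe.
Leg 4: γ = 1/√(1 − 0.360²) = 1/√0.8704 = 1.072; τ_4 = 39.2/1.072 = 36.57 years.
Total: 3.820 + 2.580 + 65.90 + 36.57 years.

τ = 109 years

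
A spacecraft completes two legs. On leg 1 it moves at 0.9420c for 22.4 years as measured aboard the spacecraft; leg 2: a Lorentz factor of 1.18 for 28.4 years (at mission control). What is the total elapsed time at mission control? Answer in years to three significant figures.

Leg 1: γ = 1/√(1 − 0.9420²) = 1/√0.1126 = 2.980; Δt_1 = 2.980 × 22.4 = 66.74 years.
Leg 2: 28.4 years is already measured at mission control.
Total: 66.74 + 28.40 years.

Δt = 95.1 years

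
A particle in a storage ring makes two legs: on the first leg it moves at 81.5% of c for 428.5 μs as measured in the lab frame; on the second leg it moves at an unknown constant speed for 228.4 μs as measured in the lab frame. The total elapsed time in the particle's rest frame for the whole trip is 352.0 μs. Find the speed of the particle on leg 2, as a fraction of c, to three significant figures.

β = 0.891

Leg 1: β = 0.815; γ = 1/√(1 − 0.815²) = 1/√0.3358 = 1.726; τ_1 = 428.5/1.726 = 248.3 μs.
Leg 2: speed unknown; τ_2 = 228.4/γ_2.
Total proper time: 248.3 + τ_2 = 352.0, so τ_2 = 352.0 − 248.3 = 103.7 μs.
γ_2 = 228.4/103.7 = 2.202; β = √(1 − 1/γ²) = √0.7939.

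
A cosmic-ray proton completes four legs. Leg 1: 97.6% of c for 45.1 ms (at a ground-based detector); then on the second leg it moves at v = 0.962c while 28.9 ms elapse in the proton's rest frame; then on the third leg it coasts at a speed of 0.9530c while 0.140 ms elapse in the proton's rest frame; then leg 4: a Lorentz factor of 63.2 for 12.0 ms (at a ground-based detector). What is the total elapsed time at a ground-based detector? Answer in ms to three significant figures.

Δt = 163 ms

Leg 1: 45.1 ms is already measured at a ground-based detector.
Leg 2: γ = 1/√(1 − 0.962²) = 1/√0.07456 = 3.662; Δt_2 = 3.662 × 28.9 = 105.8 ms.
Leg 3: γ = 1/√(1 − 0.9530²) = 1/√0.09179 = 3.301; Δt_3 = 3.301 × 0.140 = 0.4621 ms.
Leg 4: 12.0 ms is already measured at a ground-based detector.
Total: 45.10 + 105.8 + 0.4621 + 12.00 ms.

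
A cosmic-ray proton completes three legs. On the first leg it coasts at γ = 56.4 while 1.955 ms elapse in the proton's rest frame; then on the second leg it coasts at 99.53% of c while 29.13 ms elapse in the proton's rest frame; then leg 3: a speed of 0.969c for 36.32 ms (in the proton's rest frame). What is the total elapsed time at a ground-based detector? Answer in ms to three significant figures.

Δt = 558 ms

Leg 1: γ = 56.4; Δt_1 = 56.40 × 1.955 = 110.3 ms.
Leg 2: β = 0.9953; γ = 1/√(1 − 0.9953²) = 1/√0.009378 = 10.33; Δt_2 = 10.33 × 29.13 = 300.8 ms.
Leg 3: γ = 1/√(1 − 0.969²) = 1/√0.06104 = 4.048; Δt_3 = 4.048 × 36.32 = 147.0 ms.
Total: 110.3 + 300.8 + 147.0 ms.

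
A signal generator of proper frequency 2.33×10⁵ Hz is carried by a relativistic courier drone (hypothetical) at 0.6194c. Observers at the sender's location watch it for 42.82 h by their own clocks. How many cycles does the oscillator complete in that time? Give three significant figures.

γ = 1/√(1 − 0.6194²) = 1/√0.6163 = 1.274
During 42.82 h of lab time, the oscillator's proper time advances by τ = Δt/γ = 42.82/1.274 = 33.62 h = 1.210×10⁵ s.
N = f × τ = 2.33×10⁵ × 1.210×10⁵ = 2.820×10¹⁰.

N = 2.82×10¹⁰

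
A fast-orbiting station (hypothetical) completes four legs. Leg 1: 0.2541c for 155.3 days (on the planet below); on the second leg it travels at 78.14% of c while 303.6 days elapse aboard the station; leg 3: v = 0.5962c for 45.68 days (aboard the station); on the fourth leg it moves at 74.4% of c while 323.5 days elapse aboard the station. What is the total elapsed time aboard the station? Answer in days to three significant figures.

τ = 823 days

Leg 1: γ = 1/√(1 − 0.2541²) = 1/√0.9354 = 1.034; τ_1 = 155.3/1.034 = 150.2 days.
Leg 2: 303.6 days is already measured aboard the station.
Leg 3: 45.68 days is already measured aboard the station.
Leg 4: 323.5 days is already measured aboard the station.
Total: 150.2 + 303.6 + 45.68 + 323.5 days.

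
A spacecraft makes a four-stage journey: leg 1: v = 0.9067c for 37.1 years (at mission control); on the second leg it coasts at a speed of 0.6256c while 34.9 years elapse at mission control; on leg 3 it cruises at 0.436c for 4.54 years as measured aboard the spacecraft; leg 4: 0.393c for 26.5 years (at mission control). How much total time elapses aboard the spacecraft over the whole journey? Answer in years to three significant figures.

Leg 1: γ = 1/√(1 − 0.9067²) = 1/√0.1779 = 2.371; τ_1 = 37.1/2.371 = 15.65 years.
Leg 2: γ = 1/√(1 − 0.6256²) = 1/√0.6086 = 1.282; τ_2 = 34.9/1.282 = 27.23 years.
Leg 3: 4.54 years is already measured aboard the spacecraft.
Leg 4: γ = 1/√(1 − 0.393²) = 1/√0.8456 = 1.088; τ_4 = 26.5/1.088 = 24.37 years.
Total: 15.65 + 27.23 + 4.540 + 24.37 years.

τ = 71.8 years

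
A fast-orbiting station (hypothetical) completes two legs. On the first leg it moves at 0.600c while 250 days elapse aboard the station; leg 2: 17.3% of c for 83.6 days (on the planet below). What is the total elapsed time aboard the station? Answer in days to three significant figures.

τ = 332 days

Leg 1: 250 days is already measured aboard the station.
Leg 2: β = 0.173; γ = 1/√(1 − 0.173²) = 1/√0.9701 = 1.015; τ_2 = 83.6/1.015 = 82.34 days.
Total: 250.0 + 82.34 days.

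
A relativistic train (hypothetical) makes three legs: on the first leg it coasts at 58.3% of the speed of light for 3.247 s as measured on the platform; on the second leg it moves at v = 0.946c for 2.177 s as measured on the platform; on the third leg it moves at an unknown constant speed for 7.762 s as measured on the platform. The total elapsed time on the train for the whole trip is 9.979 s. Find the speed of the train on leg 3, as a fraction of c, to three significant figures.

Leg 1: β = 0.583; γ = 1/√(1 − 0.583²) = 1/√0.6601 = 1.231; τ_1 = 3.247/1.231 = 2.638 s.
Leg 2: γ = 1/√(1 − 0.946²) = 1/√0.1051 = 3.085; τ_2 = 2.177/3.085 = 0.7057 s.
Leg 3: speed unknown; τ_3 = 7.762/γ_3.
Total proper time: 2.638 + 0.7057 + τ_3 = 9.979, so τ_3 = 9.979 − 3.344 = 6.635 s.
γ_3 = 7.762/6.635 = 1.170; β = √(1 − 1/γ²) = √0.2693.

β = 0.519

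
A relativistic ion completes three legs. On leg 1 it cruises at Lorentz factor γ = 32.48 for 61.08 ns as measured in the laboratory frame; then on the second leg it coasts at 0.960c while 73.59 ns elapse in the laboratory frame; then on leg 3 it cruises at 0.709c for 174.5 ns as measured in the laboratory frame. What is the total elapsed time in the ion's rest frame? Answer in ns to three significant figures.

Leg 1: γ = 32.48; τ_1 = 61.08/32.48 = 1.881 ns.
Leg 2: γ = 1/√(1 − 0.960²) = 25/7 ≈ 3.571; τ_2 = 73.59/3.571 = 20.61 ns.
Leg 3: γ = 1/√(1 − 0.709²) = 1/√0.4973 = 1.418; τ_3 = 174.5/1.418 = 123.1 ns.
Total: 1.881 + 20.61 + 123.1 ns.

τ = 146 ns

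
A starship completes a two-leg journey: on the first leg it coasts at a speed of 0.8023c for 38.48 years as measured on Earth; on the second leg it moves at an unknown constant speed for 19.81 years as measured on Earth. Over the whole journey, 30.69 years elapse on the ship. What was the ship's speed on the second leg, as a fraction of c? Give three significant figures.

Leg 1: γ = 1/√(1 − 0.8023²) = 1/√0.3563 = 1.675; τ_1 = 38.48/1.675 = 22.97 years.
Leg 2: speed unknown; τ_2 = 19.81/γ_2.
Total proper time: 22.97 + τ_2 = 30.69, so τ_2 = 30.69 − 22.97 = 7.720 years.
γ_2 = 19.81/7.720 = 2.566; β = √(1 − 1/γ²) = √0.8481.

β = 0.921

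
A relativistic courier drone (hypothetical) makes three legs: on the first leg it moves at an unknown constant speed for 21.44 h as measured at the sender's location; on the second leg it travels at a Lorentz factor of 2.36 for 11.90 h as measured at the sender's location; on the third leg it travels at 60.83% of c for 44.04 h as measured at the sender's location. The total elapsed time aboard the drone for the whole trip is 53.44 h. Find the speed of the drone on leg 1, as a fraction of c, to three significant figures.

Leg 1: speed unknown; τ_1 = 21.44/γ_1.
Leg 2: γ = 2.36; τ_2 = 11.90/2.360 = 5.042 h.
Leg 3: β = 0.6083; γ = 1/√(1 − 0.6083²) = 1/√0.6300 = 1.260; τ_3 = 44.04/1.260 = 34.95 h.
Total proper time: τ_1 + 5.042 + 34.95 = 53.44, so τ_1 = 53.44 − 40.00 = 13.44 h.
γ_1 = 21.44/13.44 = 1.595; β = √(1 − 1/γ²) = √0.6069.

β = 0.779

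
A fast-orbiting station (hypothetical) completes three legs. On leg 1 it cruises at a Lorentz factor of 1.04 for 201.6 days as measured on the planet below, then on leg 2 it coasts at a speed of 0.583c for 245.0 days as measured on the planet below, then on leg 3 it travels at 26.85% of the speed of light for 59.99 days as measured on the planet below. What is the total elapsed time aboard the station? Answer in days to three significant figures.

Leg 1: γ = 1.04; τ_1 = 201.6/1.040 = 193.8 days.
Leg 2: γ = 1/√(1 − 0.583²) = 1/√0.6601 = 1.231; τ_2 = 245.0/1.231 = 199.1 days.
Leg 3: β = 0.2685; γ = 1/√(1 − 0.2685²) = 1/√0.9279 = 1.038; τ_3 = 59.99/1.038 = 57.79 days.
Total: 193.8 + 199.1 + 57.79 days.

τ = 451 days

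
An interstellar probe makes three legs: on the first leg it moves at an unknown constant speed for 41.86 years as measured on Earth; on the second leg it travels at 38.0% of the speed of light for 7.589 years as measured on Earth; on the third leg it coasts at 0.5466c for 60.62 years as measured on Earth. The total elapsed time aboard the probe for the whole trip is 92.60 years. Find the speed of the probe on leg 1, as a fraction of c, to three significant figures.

β = 0.555

Leg 1: speed unknown; τ_1 = 41.86/γ_1.
Leg 2: β = 0.380; γ = 1/√(1 − 0.380²) = 1/√0.8556 = 1.081; τ_2 = 7.589/1.081 = 7.020 years.
Leg 3: γ = 1/√(1 − 0.5466²) = 1/√0.7012 = 1.194; τ_3 = 60.62/1.194 = 50.76 years.
Total proper time: τ_1 + 7.020 + 50.76 = 92.60, so τ_1 = 92.60 − 57.78 = 34.82 years.
γ_1 = 41.86/34.82 = 1.202; β = √(1 − 1/γ²) = √0.3082.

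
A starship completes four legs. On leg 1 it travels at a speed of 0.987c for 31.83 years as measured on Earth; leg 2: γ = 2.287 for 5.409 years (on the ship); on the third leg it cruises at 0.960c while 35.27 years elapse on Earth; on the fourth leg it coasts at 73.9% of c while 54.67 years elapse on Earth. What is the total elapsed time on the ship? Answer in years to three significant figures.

τ = 57.2 years

Leg 1: γ = 1/√(1 − 0.987²) = 1/√0.02583 = 6.222; τ_1 = 31.83/6.222 = 5.116 years.
Leg 2: 5.409 years is already measured on the ship.
Leg 3: γ = 1/√(1 − 0.960²) = 25/7 ≈ 3.571; τ_3 = 35.27/3.571 = 9.876 years.
Leg 4: β = 0.739; γ = 1/√(1 − 0.739²) = 1/√0.4539 = 1.484; τ_4 = 54.67/1.484 = 36.83 years.
Total: 5.116 + 5.409 + 9.876 + 36.83 years.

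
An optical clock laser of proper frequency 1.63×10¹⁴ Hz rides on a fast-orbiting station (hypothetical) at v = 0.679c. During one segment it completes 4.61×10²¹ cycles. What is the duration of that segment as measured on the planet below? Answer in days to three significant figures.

Δt = 446 days

γ = 1/√(1 − 0.679²) = 1/√0.5390 = 1.362
Proper time for N cycles: τ = N/f = 4.61×10²¹/(1.63×10¹⁴) = 2.828×10⁷ s = 327.3 days.
Lab-frame duration Δt = γτ = 1.362 × 327.3 = 445.9 days.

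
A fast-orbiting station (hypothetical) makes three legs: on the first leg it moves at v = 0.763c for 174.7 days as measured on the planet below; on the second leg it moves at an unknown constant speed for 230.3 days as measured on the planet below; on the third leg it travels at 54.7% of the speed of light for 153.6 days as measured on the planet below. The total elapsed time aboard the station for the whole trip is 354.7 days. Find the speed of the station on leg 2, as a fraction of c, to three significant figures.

β = 0.871

Leg 1: γ = 1/√(1 − 0.763²) = 1/√0.4178 = 1.547; τ_1 = 174.7/1.547 = 112.9 days.
Leg 2: speed unknown; τ_2 = 230.3/γ_2.
Leg 3: β = 0.547; γ = 1/√(1 − 0.547²) = 1/√0.7008 = 1.195; τ_3 = 153.6/1.195 = 128.6 days.
Total proper time: 112.9 + τ_2 + 128.6 = 354.7, so τ_2 = 354.7 − 241.5 = 113.2 days.
γ_2 = 230.3/113.2 = 2.035; β = √(1 − 1/γ²) = √0.7584.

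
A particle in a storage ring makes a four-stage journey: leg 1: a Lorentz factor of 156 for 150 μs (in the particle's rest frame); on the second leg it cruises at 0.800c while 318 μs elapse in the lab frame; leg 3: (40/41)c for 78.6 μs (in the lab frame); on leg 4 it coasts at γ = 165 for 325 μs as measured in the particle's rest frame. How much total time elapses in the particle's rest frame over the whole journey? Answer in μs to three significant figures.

τ = 683 μs

Leg 1: 150 μs is already measured in the particle's rest frame.
Leg 2: γ = 1/√(1 − 0.800²) = 5/3 ≈ 1.667; τ_2 = 318/1.667 = 190.8 μs.
Leg 3: γ = 1/√(1 − (40/41)²) = 41/9 ≈ 4.556; τ_3 = 78.6/4.556 = 17.25 μs.
Leg 4: 325 μs is already measured in the particle's rest frame.
Total: 150.0 + 190.8 + 17.25 + 325.0 μs.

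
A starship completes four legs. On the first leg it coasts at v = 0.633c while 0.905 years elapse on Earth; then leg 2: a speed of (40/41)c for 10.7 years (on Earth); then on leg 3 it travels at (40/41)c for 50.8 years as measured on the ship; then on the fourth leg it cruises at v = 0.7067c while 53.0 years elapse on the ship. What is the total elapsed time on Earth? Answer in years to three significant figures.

Δt = 318 years

Leg 1: 0.905 years is already measured on Earth.
Leg 2: 10.7 years is already measured on Earth.
Leg 3: γ = 1/√(1 − (40/41)²) = 41/9 ≈ 4.556; Δt_3 = 4.556 × 50.8 = 231.4 years.
Leg 4: γ = 1/√(1 − 0.7067²) = 1/√0.5006 = 1.413; Δt_4 = 1.413 × 53.0 = 74.91 years.
Total: 0.9050 + 10.70 + 231.4 + 74.91 years.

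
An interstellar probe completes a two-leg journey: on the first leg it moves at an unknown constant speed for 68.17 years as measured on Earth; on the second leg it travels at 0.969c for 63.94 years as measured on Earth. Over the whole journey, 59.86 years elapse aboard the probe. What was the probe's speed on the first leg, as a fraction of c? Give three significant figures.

Leg 1: speed unknown; τ_1 = 68.17/γ_1.
Leg 2: γ = 1/√(1 − 0.969²) = 1/√0.06104 = 4.048; τ_2 = 63.94/4.048 = 15.80 years.
Total proper time: τ_1 + 15.80 = 59.86, so τ_1 = 59.86 − 15.80 = 44.06 years.
γ_1 = 68.17/44.06 = 1.547; β = √(1 − 1/γ²) = √0.5822.

β = 0.763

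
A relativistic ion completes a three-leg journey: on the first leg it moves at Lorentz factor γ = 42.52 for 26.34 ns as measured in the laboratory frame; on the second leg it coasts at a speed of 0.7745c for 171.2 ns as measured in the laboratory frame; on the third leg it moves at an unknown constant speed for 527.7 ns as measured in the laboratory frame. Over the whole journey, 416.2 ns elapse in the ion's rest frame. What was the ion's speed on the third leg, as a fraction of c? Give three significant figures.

Leg 1: γ = 42.52; τ_1 = 26.34/42.52 = 0.6195 ns.
Leg 2: γ = 1/√(1 − 0.7745²) = 1/√0.4001 = 1.581; τ_2 = 171.2/1.581 = 108.3 ns.
Leg 3: speed unknown; τ_3 = 527.7/γ_3.
Total proper time: 0.6195 + 108.3 + τ_3 = 416.2, so τ_3 = 416.2 − 108.9 = 307.3 ns.
γ_3 = 527.7/307.3 = 1.717; β = √(1 − 1/γ²) = √0.6609.

β = 0.813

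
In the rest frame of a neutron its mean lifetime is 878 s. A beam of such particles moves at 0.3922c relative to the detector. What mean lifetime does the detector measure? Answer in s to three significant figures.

γ = 1/√(1 − 0.3922²) = 1/√0.8462 = 1.087
The rest-frame lifetime is the proper time; the lab measures the dilated interval Δt = γτ₀ = 1.087 × 878 s.

Δt = 954 s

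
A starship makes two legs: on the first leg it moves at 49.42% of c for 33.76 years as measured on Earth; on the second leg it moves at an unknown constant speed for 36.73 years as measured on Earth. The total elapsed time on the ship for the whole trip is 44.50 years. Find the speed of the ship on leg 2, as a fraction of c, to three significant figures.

Leg 1: β = 0.4942; γ = 1/√(1 − 0.4942²) = 1/√0.7558 = 1.150; τ_1 = 33.76/1.150 = 29.35 years.
Leg 2: speed unknown; τ_2 = 36.73/γ_2.
Total proper time: 29.35 + τ_2 = 44.50, so τ_2 = 44.50 − 29.35 = 15.15 years.
γ_2 = 36.73/15.15 = 2.424; β = √(1 − 1/γ²) = √0.8299.

β = 0.911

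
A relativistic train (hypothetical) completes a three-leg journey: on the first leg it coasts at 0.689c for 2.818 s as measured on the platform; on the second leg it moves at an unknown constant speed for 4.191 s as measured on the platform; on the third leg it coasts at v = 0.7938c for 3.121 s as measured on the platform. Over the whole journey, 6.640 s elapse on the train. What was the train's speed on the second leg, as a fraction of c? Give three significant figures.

β = 0.765

Leg 1: γ = 1/√(1 − 0.689²) = 1/√0.5253 = 1.380; τ_1 = 2.818/1.380 = 2.042 s.
Leg 2: speed unknown; τ_2 = 4.191/γ_2.
Leg 3: γ = 1/√(1 − 0.7938²) = 1/√0.3699 = 1.644; τ_3 = 3.121/1.644 = 1.898 s.
Total proper time: 2.042 + τ_2 + 1.898 = 6.640, so τ_2 = 6.640 − 3.941 = 2.699 s.
γ_2 = 4.191/2.699 = 1.553; β = √(1 − 1/γ²) = √0.5851.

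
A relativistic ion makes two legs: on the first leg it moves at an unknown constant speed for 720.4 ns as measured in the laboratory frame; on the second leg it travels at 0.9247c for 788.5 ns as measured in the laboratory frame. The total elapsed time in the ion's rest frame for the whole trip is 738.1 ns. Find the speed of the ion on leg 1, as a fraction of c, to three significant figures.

β = 0.794

Leg 1: speed unknown; τ_1 = 720.4/γ_1.
Leg 2: γ = 1/√(1 − 0.9247²) = 1/√0.1449 = 2.627; τ_2 = 788.5/2.627 = 300.2 ns.
Total proper time: τ_1 + 300.2 = 738.1, so τ_1 = 738.1 − 300.2 = 437.9 ns.
γ_1 = 720.4/437.9 = 1.645; β = √(1 − 1/γ²) = √0.6305.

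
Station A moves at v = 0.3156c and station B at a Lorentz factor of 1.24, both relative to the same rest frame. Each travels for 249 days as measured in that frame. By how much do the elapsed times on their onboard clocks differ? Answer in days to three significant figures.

|τ_A − τ_B| = 35.5 days

A: γ = 1/√(1 − 0.3156²) = 1/√0.9004 = 1.054; τ_A = 249/1.054 = 236.3 days.
B: γ = 1.24; τ_B = 249/1.240 = 200.8 days.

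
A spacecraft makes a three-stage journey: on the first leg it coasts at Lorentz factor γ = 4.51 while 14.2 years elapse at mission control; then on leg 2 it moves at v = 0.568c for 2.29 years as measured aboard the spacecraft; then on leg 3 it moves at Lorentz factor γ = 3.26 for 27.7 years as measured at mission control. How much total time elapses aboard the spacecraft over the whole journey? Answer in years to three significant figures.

τ = 13.9 years

Leg 1: γ = 4.51; τ_1 = 14.2/4.510 = 3.149 years.
Leg 2: 2.29 years is already measured aboard the spacecraft.
Leg 3: γ = 3.26; τ_3 = 27.7/3.260 = 8.497 years.
Total: 3.149 + 2.290 + 8.497 years.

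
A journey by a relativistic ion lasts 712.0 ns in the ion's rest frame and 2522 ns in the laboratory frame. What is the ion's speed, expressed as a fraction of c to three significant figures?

The proper time is measured in the ion's rest frame (both events occur at the ion's location); Δt is measured in the laboratory frame. γ = Δt/τ = 2522/712.0 = 3.542.
β = √(1 − 1/γ²) = √(1 − 0.07970) = √0.9203

β = 0.959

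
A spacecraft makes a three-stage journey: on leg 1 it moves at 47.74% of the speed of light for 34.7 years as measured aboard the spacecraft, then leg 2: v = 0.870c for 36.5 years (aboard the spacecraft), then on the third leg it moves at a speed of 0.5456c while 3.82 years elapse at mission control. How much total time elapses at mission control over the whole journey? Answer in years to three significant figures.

Δt = 117 years

Leg 1: β = 0.4774; γ = 1/√(1 − 0.4774²) = 1/√0.7721 = 1.138; Δt_1 = 1.138 × 34.7 = 39.49 years.
Leg 2: γ = 1/√(1 − 0.870²) = 1/√0.2431 = 2.028; Δt_2 = 2.028 × 36.5 = 74.03 years.
Leg 3: 3.82 years is already measured at mission control.
Total: 39.49 + 74.03 + 3.820 years.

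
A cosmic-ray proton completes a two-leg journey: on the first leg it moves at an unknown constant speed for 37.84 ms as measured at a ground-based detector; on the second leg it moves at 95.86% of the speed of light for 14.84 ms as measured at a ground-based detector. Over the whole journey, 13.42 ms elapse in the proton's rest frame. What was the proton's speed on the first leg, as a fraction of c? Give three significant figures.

Leg 1: speed unknown; τ_1 = 37.84/γ_1.
Leg 2: β = 0.9586; γ = 1/√(1 − 0.9586²) = 1/√0.08109 = 3.512; τ_2 = 14.84/3.512 = 4.226 ms.
Total proper time: τ_1 + 4.226 = 13.42, so τ_1 = 13.42 − 4.226 = 9.194 ms.
γ_1 = 37.84/9.194 = 4.116; β = √(1 − 1/γ²) = √0.9410.

β = 0.970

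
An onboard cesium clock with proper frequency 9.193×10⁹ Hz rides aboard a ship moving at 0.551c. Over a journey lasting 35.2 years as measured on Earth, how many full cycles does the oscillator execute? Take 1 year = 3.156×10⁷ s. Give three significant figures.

N = 8.52×10¹⁸

γ = 1/√(1 − 0.551²) = 1/√0.6964 = 1.198
The oscillator's own cycle count is N = f × τ where τ is the proper time on the ship. τ = Δt/γ = 35.2/1.198 = 29.37 years = 9.271×10⁸ s.
N = 9.193×10⁹ × 9.271×10⁸ = 8.522×10¹⁸.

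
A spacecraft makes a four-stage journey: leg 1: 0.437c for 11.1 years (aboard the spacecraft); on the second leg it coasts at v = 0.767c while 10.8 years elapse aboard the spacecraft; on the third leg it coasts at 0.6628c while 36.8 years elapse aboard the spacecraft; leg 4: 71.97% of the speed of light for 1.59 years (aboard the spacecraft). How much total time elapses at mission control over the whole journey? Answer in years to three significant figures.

Leg 1: γ = 1/√(1 − 0.437²) = 1/√0.8090 = 1.112; Δt_1 = 1.112 × 11.1 = 12.34 years.
Leg 2: γ = 1/√(1 − 0.767²) = 1/√0.4117 = 1.558; Δt_2 = 1.558 × 10.8 = 16.83 years.
Leg 3: γ = 1/√(1 − 0.6628²) = 1/√0.5607 = 1.335; Δt_3 = 1.335 × 36.8 = 49.15 years.
Leg 4: β = 0.7197; γ = 1/√(1 − 0.7197²) = 1/√0.4820 = 1.440; Δt_4 = 1.440 × 1.59 = 2.290 years.
Total: 12.34 + 16.83 + 49.15 + 2.290 years.

Δt = 80.6 years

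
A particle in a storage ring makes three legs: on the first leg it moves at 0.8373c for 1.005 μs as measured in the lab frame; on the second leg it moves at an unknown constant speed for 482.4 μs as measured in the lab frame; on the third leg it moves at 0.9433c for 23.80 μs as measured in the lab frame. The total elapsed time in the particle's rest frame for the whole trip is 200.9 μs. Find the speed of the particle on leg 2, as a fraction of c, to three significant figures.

Leg 1: γ = 1/√(1 − 0.8373²) = 1/√0.2989 = 1.829; τ_1 = 1.005/1.829 = 0.5495 μs.
Leg 2: speed unknown; τ_2 = 482.4/γ_2.
Leg 3: γ = 1/√(1 − 0.9433²) = 1/√0.1102 = 3.013; τ_3 = 23.80/3.013 = 7.900 μs.
Total proper time: 0.5495 + τ_2 + 7.900 = 200.9, so τ_2 = 200.9 − 8.450 = 192.5 μs.
γ_2 = 482.4/192.5 = 2.507; β = √(1 − 1/γ²) = √0.8408.

β = 0.917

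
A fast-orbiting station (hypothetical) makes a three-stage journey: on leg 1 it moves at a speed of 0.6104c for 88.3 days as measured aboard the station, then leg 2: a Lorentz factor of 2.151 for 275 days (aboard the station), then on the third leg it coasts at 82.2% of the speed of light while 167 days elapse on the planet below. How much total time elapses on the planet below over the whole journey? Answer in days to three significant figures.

Leg 1: γ = 1/√(1 − 0.6104²) = 1/√0.6274 = 1.262; Δt_1 = 1.262 × 88.3 = 111.5 days.
Leg 2: γ = 2.151; Δt_2 = 2.151 × 275 = 591.5 days.
Leg 3: 167 days is already measured on the planet below.
Total: 111.5 + 591.5 + 167.0 days.

Δt = 870 days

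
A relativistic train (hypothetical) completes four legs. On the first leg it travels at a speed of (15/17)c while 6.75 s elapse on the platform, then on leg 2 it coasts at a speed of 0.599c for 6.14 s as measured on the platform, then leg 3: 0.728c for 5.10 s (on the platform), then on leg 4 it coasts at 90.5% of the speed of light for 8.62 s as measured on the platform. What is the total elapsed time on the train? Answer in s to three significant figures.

Leg 1: γ = 1/√(1 − (15/17)²) = 17/8 = 2.125; τ_1 = 6.75/2.125 = 3.176 s.
Leg 2: γ = 1/√(1 − 0.599²) = 1/√0.6412 = 1.249; τ_2 = 6.14/1.249 = 4.917 s.
Leg 3: γ = 1/√(1 − 0.728²) = 1/√0.4700 = 1.459; τ_3 = 5.10/1.459 = 3.496 s.
Leg 4: β = 0.905; γ = 1/√(1 − 0.905²) = 1/√0.1810 = 2.351; τ_4 = 8.62/2.351 = 3.667 s.
Total: 3.176 + 4.917 + 3.496 + 3.667 s.

τ = 15.3 s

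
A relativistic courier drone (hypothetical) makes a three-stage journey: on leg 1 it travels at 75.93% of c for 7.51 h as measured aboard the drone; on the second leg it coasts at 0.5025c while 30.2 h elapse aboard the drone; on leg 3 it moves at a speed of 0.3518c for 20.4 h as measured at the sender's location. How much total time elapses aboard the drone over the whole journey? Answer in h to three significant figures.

τ = 56.8 h

Leg 1: 7.51 h is already measured aboard the drone.
Leg 2: 30.2 h is already measured aboard the drone.
Leg 3: γ = 1/√(1 − 0.3518²) = 1/√0.8762 = 1.068; τ_3 = 20.4/1.068 = 19.10 h.
Total: 7.510 + 30.20 + 19.10 h.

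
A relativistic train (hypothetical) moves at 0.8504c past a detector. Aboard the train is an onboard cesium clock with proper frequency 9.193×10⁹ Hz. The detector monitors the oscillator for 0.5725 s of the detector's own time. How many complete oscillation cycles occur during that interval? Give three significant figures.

γ = 1/√(1 − 0.8504²) = 1/√0.2768 = 1.901
During 0.5725 s of lab time, the oscillator's proper time advances by τ = Δt/γ = 0.5725/1.901 = 0.3012 s = 3.012×10⁻¹ s.
N = f × τ = 9.193×10⁹ × 3.012×10⁻¹ = 2.769×10⁹.

N = 2.77×10⁹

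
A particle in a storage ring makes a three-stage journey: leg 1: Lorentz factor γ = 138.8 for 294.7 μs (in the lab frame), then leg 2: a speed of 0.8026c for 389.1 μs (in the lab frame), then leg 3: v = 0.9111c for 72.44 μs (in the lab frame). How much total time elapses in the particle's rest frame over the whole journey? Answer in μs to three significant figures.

Leg 1: γ = 138.8; τ_1 = 294.7/138.8 = 2.123 μs.
Leg 2: γ = 1/√(1 − 0.8026²) = 1/√0.3558 = 1.676; τ_2 = 389.1/1.676 = 232.1 μs.
Leg 3: γ = 1/√(1 − 0.9111²) = 1/√0.1699 = 2.426; τ_3 = 72.44/2.426 = 29.86 μs.
Total: 2.123 + 232.1 + 29.86 μs.

τ = 264 μs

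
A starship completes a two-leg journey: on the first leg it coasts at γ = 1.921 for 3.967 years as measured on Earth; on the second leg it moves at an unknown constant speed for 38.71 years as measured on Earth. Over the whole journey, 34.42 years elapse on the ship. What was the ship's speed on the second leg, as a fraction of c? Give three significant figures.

β = 0.549

Leg 1: γ = 1.921; τ_1 = 3.967/1.921 = 2.065 years.
Leg 2: speed unknown; τ_2 = 38.71/γ_2.
Total proper time: 2.065 + τ_2 = 34.42, so τ_2 = 34.42 − 2.065 = 32.35 years.
γ_2 = 38.71/32.35 = 1.196; β = √(1 − 1/γ²) = √0.3014.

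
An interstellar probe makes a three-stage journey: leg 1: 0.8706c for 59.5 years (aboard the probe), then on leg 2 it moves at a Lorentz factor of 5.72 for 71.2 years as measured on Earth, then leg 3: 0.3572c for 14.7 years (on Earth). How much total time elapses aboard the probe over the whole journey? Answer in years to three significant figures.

Leg 1: 59.5 years is already measured aboard the probe.
Leg 2: γ = 5.72; τ_2 = 71.2/5.720 = 12.45 years.
Leg 3: γ = 1/√(1 − 0.3572²) = 1/√0.8724 = 1.071; τ_3 = 14.7/1.071 = 13.73 years.
Total: 59.50 + 12.45 + 13.73 years.

τ = 85.7 years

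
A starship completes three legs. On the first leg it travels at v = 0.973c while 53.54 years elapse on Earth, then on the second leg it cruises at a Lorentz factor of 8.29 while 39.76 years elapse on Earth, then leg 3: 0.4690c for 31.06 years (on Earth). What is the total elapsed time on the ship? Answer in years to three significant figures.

Leg 1: γ = 1/√(1 − 0.973²) = 1/√0.05327 = 4.333; τ_1 = 53.54/4.333 = 12.36 years.
Leg 2: γ = 8.29; τ_2 = 39.76/8.290 = 4.796 years.
Leg 3: γ = 1/√(1 − 0.4690²) = 1/√0.7800 = 1.132; τ_3 = 31.06/1.132 = 27.43 years.
Total: 12.36 + 4.796 + 27.43 years.

τ = 44.6 years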